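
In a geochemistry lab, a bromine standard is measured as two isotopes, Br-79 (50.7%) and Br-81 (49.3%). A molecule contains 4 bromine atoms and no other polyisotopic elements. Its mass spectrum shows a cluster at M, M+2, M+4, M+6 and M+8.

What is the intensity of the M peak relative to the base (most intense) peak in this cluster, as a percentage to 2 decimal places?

(0.507 + 0.493)^4 gives M 0.0661, M+2 0.2570, M+4 0.3749, M+6 0.2430, M+8 0.0591; the largest is M+4.
P(M+4) = C(4,2) × 0.507^2 × 0.493^2 = 6 × 0.257049 × 0.243049 = 0.374853 (base)
P(M) = C(4,0) × 0.507^4 × 0.493^0 = 1 × 0.06607419 × 1.0000 = 0.066074
Relative intensity = 0.066074 / 0.374853 × 100 = 17.63

17.63%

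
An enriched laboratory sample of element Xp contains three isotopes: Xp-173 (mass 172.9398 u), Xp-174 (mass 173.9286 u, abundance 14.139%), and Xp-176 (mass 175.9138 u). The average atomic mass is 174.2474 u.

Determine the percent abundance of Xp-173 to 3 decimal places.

46.594%

Let x and y be the fractions of Xp-173 and Xp-176. Then x + y = 1 − 0.14139 = 0.85861 and 172.9398x + 175.9138y = 174.2474 − 0.14139×173.9286 = 149.655635246.
Substituting: 172.9398x + 175.9138(0.85861 − x) = 149.655635246
(172.9398 − 175.9138)x = -1.385712572  ⇒  x = 0.46594, y = 0.39267
Xp-173: 46.594%, Xp-176: 39.267%.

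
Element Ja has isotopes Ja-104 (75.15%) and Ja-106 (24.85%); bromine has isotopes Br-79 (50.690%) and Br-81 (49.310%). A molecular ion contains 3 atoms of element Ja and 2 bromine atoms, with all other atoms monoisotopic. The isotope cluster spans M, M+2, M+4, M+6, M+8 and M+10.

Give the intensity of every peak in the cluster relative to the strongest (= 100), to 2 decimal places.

31.21 : 91.67 : 100.00 : 50.34 : 11.88 : 1.07

Element Ja pattern (n=3): 0.42441132 : 0.4210228 : 0.13922045 : 0.01534543
Bromine pattern (n=2): 0.25694761 : 0.49990478 : 0.24314761
Convolve the two distributions (both contribute in 2-u steps):
  M: 0.42441132×0.25694761 = 0.109051
  M+2: 0.42441132×0.49990478 + 0.4210228×0.25694761 = 0.320346
  M+4: 0.42441132×0.24314761 + 0.4210228×0.49990478 + 0.13922045×0.25694761 = 0.349438
  M+6: 0.4210228×0.24314761 + 0.13922045×0.49990478 + 0.01534543×0.25694761 = 0.175911
  M+8: 0.13922045×0.24314761 + 0.01534543×0.49990478 = 0.041522
  M+10: 0.01534543×0.24314761 = 0.003731
Scale to base peak (0.349438) = 100: 31.21 : 91.67 : 100.00 : 50.34 : 11.88 : 1.07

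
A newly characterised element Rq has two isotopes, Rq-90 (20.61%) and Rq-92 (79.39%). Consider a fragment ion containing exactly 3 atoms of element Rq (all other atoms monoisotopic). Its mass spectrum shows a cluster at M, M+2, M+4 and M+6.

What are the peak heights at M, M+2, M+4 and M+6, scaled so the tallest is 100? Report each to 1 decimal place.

1.7 : 20.2 : 77.9 : 100.0

Each Rq atom is independently Rq-90 (p = 0.2061) or Rq-92 (q = 0.7939); the cluster is the binomial expansion (p + q)^3.
P(M) = 0.2061^3 = 0.008755
P(M+2) = 3 × 0.2061^2 × 0.7939^1 = 0.101168
P(M+4) = 3 × 0.2061^1 × 0.7939^2 = 0.389700
P(M+6) = 0.7939^3 = 0.500377
The M+6 peak is largest (0.500377); scaling to 100 gives 1.7 : 20.2 : 77.9 : 100.0.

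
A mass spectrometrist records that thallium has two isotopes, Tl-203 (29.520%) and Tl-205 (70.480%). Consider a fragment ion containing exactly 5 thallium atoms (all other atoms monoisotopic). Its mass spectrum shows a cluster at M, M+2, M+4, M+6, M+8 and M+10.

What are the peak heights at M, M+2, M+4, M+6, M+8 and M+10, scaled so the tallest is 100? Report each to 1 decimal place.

Each Tl atom is independently Tl-203 (p = 0.29520) or Tl-205 (q = 0.70480); the cluster is the binomial expansion (p + q)^5.
P(M) = 0.29520^5 = 0.002242
P(M+2) = 5 × 0.29520^4 × 0.70480^1 = 0.026761
P(M+4) = 10 × 0.29520^3 × 0.70480^2 = 0.127785
P(M+6) = 10 × 0.29520^2 × 0.70480^3 = 0.305092
P(M+8) = 5 × 0.29520^1 × 0.70480^4 = 0.364208
P(M+10) = 0.70480^5 = 0.173912
The M+8 peak is largest (0.364208); scaling to 100 gives 0.6 : 7.3 : 35.1 : 83.8 : 100.0 : 47.8.

0.6 : 7.3 : 35.1 : 83.8 : 100.0 : 47.8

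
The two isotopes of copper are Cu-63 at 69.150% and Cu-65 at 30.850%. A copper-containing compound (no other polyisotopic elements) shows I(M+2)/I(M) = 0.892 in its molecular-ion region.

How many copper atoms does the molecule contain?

The M+2/M ratio from n Cu atoms is n · q/p = n · 0.30850/0.69150.
n = 0.892 × 0.69150/0.30850 = 2.00 ≈ 2

2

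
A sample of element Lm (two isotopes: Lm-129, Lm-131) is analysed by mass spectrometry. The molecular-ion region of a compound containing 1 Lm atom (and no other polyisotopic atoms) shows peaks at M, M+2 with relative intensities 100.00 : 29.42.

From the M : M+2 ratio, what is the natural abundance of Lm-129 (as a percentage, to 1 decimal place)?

77.3%

Write p for the Lm-129 fraction. I(M+2)/I(M) = [C(1,1)·p^0·(1−p)] / p^1 = 1·(1−p)/p = 29.42/100.00 = 0.2942
(1−p)/p = 0.2942/1 = 0.2942  ⇒  p = 1/(1 + 0.2942) = 0.7727
Lm-129: 77.3%, Lm-131: 22.7%.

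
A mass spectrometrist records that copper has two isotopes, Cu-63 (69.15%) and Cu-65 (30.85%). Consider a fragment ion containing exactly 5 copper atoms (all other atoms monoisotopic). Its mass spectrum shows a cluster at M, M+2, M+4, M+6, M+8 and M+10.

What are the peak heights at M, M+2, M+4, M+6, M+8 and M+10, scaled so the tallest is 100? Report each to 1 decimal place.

Each Cu atom is independently Cu-63 (p = 0.6915) or Cu-65 (q = 0.3085); the cluster is the binomial expansion (p + q)^5.
P(M) = 0.6915^5 = 0.158111
P(M+2) = 5 × 0.6915^4 × 0.3085^1 = 0.352691
P(M+4) = 10 × 0.6915^3 × 0.3085^2 = 0.314693
P(M+6) = 10 × 0.6915^2 × 0.3085^3 = 0.140394
P(M+8) = 5 × 0.6915^1 × 0.3085^4 = 0.031317
P(M+10) = 0.3085^5 = 0.002794
The M+2 peak is largest (0.352691); scaling to 100 gives 44.8 : 100.0 : 89.2 : 39.8 : 8.9 : 0.8.

44.8 : 100.0 : 89.2 : 39.8 : 8.9 : 0.8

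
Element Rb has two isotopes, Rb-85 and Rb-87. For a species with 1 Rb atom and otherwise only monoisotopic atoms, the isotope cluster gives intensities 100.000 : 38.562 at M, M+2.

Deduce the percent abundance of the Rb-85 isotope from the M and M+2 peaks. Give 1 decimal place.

72.2%

Let p = fractional abundance of Rb-85. I(M+2)/I(M) = [C(1,1)·p^0·(1−p)] / p^1 = 1·(1−p)/p = 38.562/100.000 = 0.3856
(1−p)/p = 0.3856/1 = 0.3856  ⇒  p = 1/(1 + 0.3856) = 0.7217
Rb-85: 72.2%, Rb-87: 27.8%.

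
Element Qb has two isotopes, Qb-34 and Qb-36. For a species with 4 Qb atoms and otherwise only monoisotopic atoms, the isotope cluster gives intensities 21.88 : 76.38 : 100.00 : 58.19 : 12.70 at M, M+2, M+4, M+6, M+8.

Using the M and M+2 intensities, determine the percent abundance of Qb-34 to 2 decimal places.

53.40%

Write p for the Qb-34 fraction. I(M+2)/I(M) = [C(4,1)·p^3·(1−p)] / p^4 = 4·(1−p)/p = 76.38/21.88 = 3.4909
(1−p)/p = 3.4909/4 = 0.8727  ⇒  p = 1/(1 + 0.8727) = 0.5340
Qb-34: 53.40%, Qb-36: 46.60%.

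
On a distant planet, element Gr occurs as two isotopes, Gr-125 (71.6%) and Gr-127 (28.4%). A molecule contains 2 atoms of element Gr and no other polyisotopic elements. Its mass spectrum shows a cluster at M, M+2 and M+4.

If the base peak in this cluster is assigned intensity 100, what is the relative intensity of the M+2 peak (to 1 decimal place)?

Binomial terms of (0.716 + 0.284)^2: M 0.5127, M+2 0.4067, M+4 0.0807 → M is the base peak.
P(M) = C(2,0) × 0.716^2 × 0.284^0 = 1 × 0.512656 × 1.0000 = 0.512656 (base)
P(M+2) = C(2,1) × 0.716^1 × 0.284^1 = 2 × 0.7160 × 0.2840 = 0.406688
Relative intensity = 0.406688 / 0.512656 × 100 = 79.3

79.3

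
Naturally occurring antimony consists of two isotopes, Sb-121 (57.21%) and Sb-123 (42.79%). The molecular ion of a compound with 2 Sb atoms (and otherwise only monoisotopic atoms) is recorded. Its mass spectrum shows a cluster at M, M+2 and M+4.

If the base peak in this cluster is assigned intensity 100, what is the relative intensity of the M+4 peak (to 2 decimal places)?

Term probabilities: M 0.3273, M+2 0.4896, M+4 0.1831. Base peak = M+2.
P(M+2) = C(2,1) × 0.5721^1 × 0.4279^1 = 2 × 0.5721 × 0.4279 = 0.489603 (base)
P(M+4) = C(2,2) × 0.5721^0 × 0.4279^2 = 1 × 1.0000 × 0.18309841 = 0.183098
Relative intensity = 0.183098 / 0.489603 × 100 = 37.40

37.40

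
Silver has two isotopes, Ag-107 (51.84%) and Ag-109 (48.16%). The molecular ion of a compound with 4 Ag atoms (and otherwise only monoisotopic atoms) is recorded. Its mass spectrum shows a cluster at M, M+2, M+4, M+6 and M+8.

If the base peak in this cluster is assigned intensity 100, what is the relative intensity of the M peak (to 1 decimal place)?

(0.5184 + 0.4816)^4 gives M 0.0722, M+2 0.2684, M+4 0.3740, M+6 0.2316, M+8 0.0538; the largest is M+4.
P(M+4) = C(4,2) × 0.5184^2 × 0.4816^2 = 6 × 0.26873856 × 0.23193856 = 0.373985 (base)
P(M) = C(4,0) × 0.5184^4 × 0.4816^0 = 1 × 0.07222041 × 1.0000 = 0.072220
Relative intensity = 0.072220 / 0.373985 × 100 = 19.3

19.3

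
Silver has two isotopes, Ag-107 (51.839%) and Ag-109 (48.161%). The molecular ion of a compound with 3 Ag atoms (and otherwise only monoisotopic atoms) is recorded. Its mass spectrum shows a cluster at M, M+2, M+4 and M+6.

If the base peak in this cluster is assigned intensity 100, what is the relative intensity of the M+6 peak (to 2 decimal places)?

28.77

Binomial terms of (0.51839 + 0.48161)^3: M 0.1393, M+2 0.3883, M+4 0.3607, M+6 0.1117 → M+2 is the base peak.
P(M+2) = C(3,1) × 0.51839^2 × 0.48161^1 = 3 × 0.26872819 × 0.48161 = 0.388267 (base)
P(M+6) = C(3,3) × 0.51839^0 × 0.48161^3 = 1 × 1.0000 × 0.11170857 = 0.111709
Relative intensity = 0.111709 / 0.388267 × 100 = 28.77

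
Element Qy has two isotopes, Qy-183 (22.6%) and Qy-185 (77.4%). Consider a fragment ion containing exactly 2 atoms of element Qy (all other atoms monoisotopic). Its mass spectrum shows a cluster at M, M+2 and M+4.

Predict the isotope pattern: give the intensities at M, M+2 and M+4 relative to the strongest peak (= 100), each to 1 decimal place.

Expanding (0.226 + 0.774)^2:
P(M) = 0.226^2 = 0.051076
P(M+2) = 2 × 0.226^1 × 0.774^1 = 0.349848
P(M+4) = 0.774^2 = 0.599076
The M+4 peak is largest (0.599076); scaling to 100 gives 8.5 : 58.4 : 100.0.

8.5 : 58.4 : 100.0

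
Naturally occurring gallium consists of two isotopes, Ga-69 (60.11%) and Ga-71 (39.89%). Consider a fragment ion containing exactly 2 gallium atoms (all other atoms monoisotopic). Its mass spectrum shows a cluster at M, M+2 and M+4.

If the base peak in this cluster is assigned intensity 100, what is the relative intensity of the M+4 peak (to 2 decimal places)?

33.18

(0.6011 + 0.3989)^2 gives M 0.3613, M+2 0.4796, M+4 0.1591; the largest is M+2.
P(M+2) = C(2,1) × 0.6011^1 × 0.3989^1 = 2 × 0.6011 × 0.3989 = 0.479558 (base)
P(M+4) = C(2,2) × 0.6011^0 × 0.3989^2 = 1 × 1.0000 × 0.15912121 = 0.159121
Relative intensity = 0.159121 / 0.479558 × 100 = 33.18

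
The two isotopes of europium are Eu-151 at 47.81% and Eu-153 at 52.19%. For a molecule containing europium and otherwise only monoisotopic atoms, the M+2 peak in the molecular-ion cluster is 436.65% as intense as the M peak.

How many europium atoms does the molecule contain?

4

With n Eu atoms, P(M+2)/P(M) = C(n,1)·p^(n−1)q / p^n = n·q/p = n · 0.5219/0.4781.
n = 4.3665 × 0.4781/0.5219 = 4.00 ≈ 4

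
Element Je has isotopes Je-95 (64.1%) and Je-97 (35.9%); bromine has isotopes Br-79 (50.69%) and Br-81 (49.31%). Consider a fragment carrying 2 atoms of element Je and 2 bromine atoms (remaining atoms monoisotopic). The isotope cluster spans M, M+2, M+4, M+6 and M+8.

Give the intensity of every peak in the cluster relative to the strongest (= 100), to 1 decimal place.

29.1 : 89.1 : 100.0 : 48.6 : 8.6

Element Je pattern (n=2): 0.410881 : 0.460238 : 0.128881
Bromine pattern (n=2): 0.25694761 : 0.49990478 : 0.24314761
Convolve the two distributions (both contribute in 2-u steps):
  M: 0.410881×0.25694761 = 0.105575
  M+2: 0.410881×0.49990478 + 0.460238×0.25694761 = 0.323658
  M+4: 0.410881×0.24314761 + 0.460238×0.49990478 + 0.128881×0.25694761 = 0.363096
  M+6: 0.460238×0.24314761 + 0.128881×0.49990478 = 0.176334
  M+8: 0.128881×0.24314761 = 0.031337
Scale to base peak (0.363096) = 100: 29.1 : 89.1 : 100.0 : 48.6 : 8.6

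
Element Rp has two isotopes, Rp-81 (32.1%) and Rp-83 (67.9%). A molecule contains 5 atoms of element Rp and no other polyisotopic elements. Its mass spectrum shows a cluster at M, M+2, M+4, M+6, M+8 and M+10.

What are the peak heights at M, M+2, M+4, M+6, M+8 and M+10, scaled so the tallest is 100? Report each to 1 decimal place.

Each Rp atom is independently Rp-81 (p = 0.321) or Rp-83 (q = 0.679); the cluster is the binomial expansion (p + q)^5.
P(M) = 0.321^5 = 0.003408
P(M+2) = 5 × 0.321^4 × 0.679^1 = 0.036046
P(M+4) = 10 × 0.321^3 × 0.679^2 = 0.152495
P(M+6) = 10 × 0.321^2 × 0.679^3 = 0.322567
P(M+8) = 5 × 0.321^1 × 0.679^4 = 0.341157
P(M+10) = 0.679^5 = 0.144327
The M+8 peak is largest (0.341157); scaling to 100 gives 1.0 : 10.6 : 44.7 : 94.6 : 100.0 : 42.3.

1.0 : 10.6 : 44.7 : 94.6 : 100.0 : 42.3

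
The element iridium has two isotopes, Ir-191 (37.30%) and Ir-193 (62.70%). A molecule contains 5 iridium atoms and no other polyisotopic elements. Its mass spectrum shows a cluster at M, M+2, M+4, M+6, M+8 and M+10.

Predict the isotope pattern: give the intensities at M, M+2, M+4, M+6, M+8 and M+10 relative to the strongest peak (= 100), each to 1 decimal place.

The 5 Ir atoms are independent, so intensities follow the terms of (0.3730 + 0.6270)^5.
P(M) = 0.3730^5 = 0.007220
P(M+2) = 5 × 0.3730^4 × 0.6270^1 = 0.060684
P(M+4) = 10 × 0.3730^3 × 0.6270^2 = 0.204015
P(M+6) = 10 × 0.3730^2 × 0.6270^3 = 0.342942
P(M+8) = 5 × 0.3730^1 × 0.6270^4 = 0.288237
P(M+10) = 0.6270^5 = 0.096903
The M+6 peak is largest (0.342942); scaling to 100 gives 2.1 : 17.7 : 59.5 : 100.0 : 84.0 : 28.3.

2.1 : 17.7 : 59.5 : 100.0 : 84.0 : 28.3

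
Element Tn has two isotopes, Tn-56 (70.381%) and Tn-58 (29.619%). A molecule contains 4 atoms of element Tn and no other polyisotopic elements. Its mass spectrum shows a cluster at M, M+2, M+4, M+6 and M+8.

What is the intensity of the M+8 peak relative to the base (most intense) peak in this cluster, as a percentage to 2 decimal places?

1.86%

(0.70381 + 0.29619)^4 gives M 0.2454, M+2 0.4130, M+4 0.2607, M+6 0.0732, M+8 0.0077; the largest is M+2.
P(M+2) = C(4,1) × 0.70381^3 × 0.29619^1 = 4 × 0.34863124 × 0.29619 = 0.413044 (base)
P(M+8) = C(4,4) × 0.70381^0 × 0.29619^4 = 1 × 1.0000 × 0.00769629 = 0.007696
Relative intensity = 0.007696 / 0.413044 × 100 = 1.86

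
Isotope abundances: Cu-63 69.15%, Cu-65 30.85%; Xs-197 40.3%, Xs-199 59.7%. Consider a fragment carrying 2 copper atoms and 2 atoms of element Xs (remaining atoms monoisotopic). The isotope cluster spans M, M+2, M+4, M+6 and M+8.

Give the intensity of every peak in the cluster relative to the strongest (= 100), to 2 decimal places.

19.85 : 76.53 : 100.00 : 50.58 : 8.67

Copper pattern (n=2): 0.47817225 : 0.4266555 : 0.09517225
Element Xs pattern (n=2): 0.162409 : 0.481182 : 0.356409
Convolve the two distributions (both contribute in 2-u steps):
  M: 0.47817225×0.162409 = 0.077659
  M+2: 0.47817225×0.481182 + 0.4266555×0.162409 = 0.299381
  M+4: 0.47817225×0.356409 + 0.4266555×0.481182 + 0.09517225×0.162409 = 0.391181
  M+6: 0.4266555×0.356409 + 0.09517225×0.481182 = 0.197859
  M+8: 0.09517225×0.356409 = 0.033920
Scale to base peak (0.391181) = 100: 19.85 : 76.53 : 100.00 : 50.58 : 8.67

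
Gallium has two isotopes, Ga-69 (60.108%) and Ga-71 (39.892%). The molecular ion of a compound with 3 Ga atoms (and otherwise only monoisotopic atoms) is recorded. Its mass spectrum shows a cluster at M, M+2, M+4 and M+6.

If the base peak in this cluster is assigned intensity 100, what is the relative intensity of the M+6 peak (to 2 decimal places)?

14.68

Term probabilities: M 0.2172, M+2 0.4324, M+4 0.2870, M+6 0.0635. Base peak = M+2.
P(M+2) = C(3,1) × 0.60108^2 × 0.39892^1 = 3 × 0.36129717 × 0.39892 = 0.432386 (base)
P(M+6) = C(3,3) × 0.60108^0 × 0.39892^3 = 1 × 1.0000 × 0.063483 = 0.063483
Relative intensity = 0.063483 / 0.432386 × 100 = 14.68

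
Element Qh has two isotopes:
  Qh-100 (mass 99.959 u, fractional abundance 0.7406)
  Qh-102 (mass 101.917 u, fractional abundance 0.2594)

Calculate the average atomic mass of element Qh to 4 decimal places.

Ar = Σ fᵢ·mᵢ = 0.7406 × 99.959 + 0.2594 × 101.917
= 74.02964 + 26.43727 = 100.46691 u

100.4669 u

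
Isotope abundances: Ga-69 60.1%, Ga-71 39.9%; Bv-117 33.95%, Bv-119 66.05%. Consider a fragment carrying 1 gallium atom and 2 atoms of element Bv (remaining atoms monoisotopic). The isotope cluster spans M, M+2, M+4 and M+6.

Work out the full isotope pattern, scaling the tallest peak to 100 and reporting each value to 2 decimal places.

Gallium pattern (n=1): 0.6010 : 0.3990
Element Bv pattern (n=2): 0.11526025 : 0.4484795 : 0.43626025
Convolve the two distributions (both contribute in 2-u steps):
  M: 0.6010×0.11526025 = 0.069271
  M+2: 0.6010×0.4484795 + 0.3990×0.11526025 = 0.315525
  M+4: 0.6010×0.43626025 + 0.3990×0.4484795 = 0.441136
  M+6: 0.3990×0.43626025 = 0.174068
Scale to base peak (0.441136) = 100: 15.70 : 71.53 : 100.00 : 39.46

15.70 : 71.53 : 100.00 : 39.46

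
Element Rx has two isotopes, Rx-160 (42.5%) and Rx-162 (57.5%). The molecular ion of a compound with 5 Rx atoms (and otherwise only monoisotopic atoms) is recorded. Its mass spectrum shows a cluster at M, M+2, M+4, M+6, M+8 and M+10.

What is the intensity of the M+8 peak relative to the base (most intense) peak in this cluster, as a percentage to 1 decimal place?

67.6%

Term probabilities: M 0.0139, M+2 0.0938, M+4 0.2538, M+6 0.3434, M+8 0.2323, M+10 0.0629. Base peak = M+6.
P(M+6) = C(5,3) × 0.425^2 × 0.575^3 = 10 × 0.180625 × 0.19010937 = 0.343385 (base)
P(M+8) = C(5,4) × 0.425^1 × 0.575^4 = 5 × 0.4250 × 0.10931289 = 0.232290
Relative intensity = 0.232290 / 0.343385 × 100 = 67.6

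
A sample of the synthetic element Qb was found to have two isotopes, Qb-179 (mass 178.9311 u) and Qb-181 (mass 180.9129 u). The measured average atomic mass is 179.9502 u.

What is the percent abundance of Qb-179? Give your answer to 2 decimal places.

Let x be the fractional abundance of Qb-179; then Qb-181 has abundance 1 − x.
178.9311·x + 180.9129·(1 − x) = 179.9502
(178.9311 − 180.9129)·x = 179.9502 − 180.9129
x = -0.9627 / -1.9818 = 0.48577 → 48.58% Qb-179, 51.42% Qb-181.

48.58%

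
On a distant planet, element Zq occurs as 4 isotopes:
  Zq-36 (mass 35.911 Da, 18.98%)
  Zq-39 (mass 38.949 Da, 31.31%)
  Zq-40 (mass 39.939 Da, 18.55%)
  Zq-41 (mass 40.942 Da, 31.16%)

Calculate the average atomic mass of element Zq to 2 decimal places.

39.18 Da

Ar = Σ fᵢ·mᵢ = 0.1898 × 35.911 + 0.3131 × 38.949 + 0.1855 × 39.939 + 0.3116 × 40.942
= 6.8159 + 12.1949 + 7.4087 + 12.7575 = 39.1770 Da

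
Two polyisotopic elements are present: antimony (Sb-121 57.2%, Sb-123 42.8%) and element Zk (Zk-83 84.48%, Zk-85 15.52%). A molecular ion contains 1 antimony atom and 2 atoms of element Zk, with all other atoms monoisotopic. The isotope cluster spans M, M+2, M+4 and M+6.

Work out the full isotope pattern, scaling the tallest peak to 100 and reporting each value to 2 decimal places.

Antimony pattern (n=1): 0.5720 : 0.4280
Element Zk pattern (n=2): 0.71368704 : 0.26222592 : 0.02408704
Convolve the two distributions (both contribute in 2-u steps):
  M: 0.5720×0.71368704 = 0.408229
  M+2: 0.5720×0.26222592 + 0.4280×0.71368704 = 0.455451
  M+4: 0.5720×0.02408704 + 0.4280×0.26222592 = 0.126010
  M+6: 0.4280×0.02408704 = 0.010309
Scale to base peak (0.455451) = 100: 89.63 : 100.00 : 27.67 : 2.26

89.63 : 100.00 : 27.67 : 2.26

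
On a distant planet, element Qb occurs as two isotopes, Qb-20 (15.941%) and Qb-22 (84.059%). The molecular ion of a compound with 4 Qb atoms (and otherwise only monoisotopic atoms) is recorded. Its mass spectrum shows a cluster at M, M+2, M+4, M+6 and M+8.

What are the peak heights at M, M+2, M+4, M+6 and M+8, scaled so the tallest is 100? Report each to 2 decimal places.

The 4 Qb atoms are independent, so intensities follow the terms of (0.15941 + 0.84059)^4.
P(M) = 0.15941^4 = 0.000646
P(M+2) = 4 × 0.15941^3 × 0.84059^1 = 0.013620
P(M+4) = 6 × 0.15941^2 × 0.84059^2 = 0.107734
P(M+6) = 4 × 0.15941^1 × 0.84059^3 = 0.378729
P(M+8) = 0.84059^4 = 0.499272
The M+8 peak is largest (0.499272); scaling to 100 gives 0.13 : 2.73 : 21.58 : 75.86 : 100.00.

0.13 : 2.73 : 21.58 : 75.86 : 100.00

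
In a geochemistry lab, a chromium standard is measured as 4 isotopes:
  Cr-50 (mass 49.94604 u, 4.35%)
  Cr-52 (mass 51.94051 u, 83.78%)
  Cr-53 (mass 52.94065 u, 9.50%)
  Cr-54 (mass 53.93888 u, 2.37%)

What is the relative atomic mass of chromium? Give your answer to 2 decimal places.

Ar = Σ fᵢ·mᵢ = 0.0435 × 49.94604 + 0.8378 × 51.94051 + 0.0950 × 52.94065 + 0.0237 × 53.93888
= 2.172653 + 43.515759 + 5.029362 + 1.278351 = 51.996125 u

52.00 u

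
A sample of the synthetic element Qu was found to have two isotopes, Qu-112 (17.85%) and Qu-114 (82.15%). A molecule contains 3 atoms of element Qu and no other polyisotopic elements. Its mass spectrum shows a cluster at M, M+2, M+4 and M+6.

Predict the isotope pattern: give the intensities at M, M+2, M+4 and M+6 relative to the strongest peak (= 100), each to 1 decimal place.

Expanding (0.1785 + 0.8215)^3:
P(M) = 0.1785^3 = 0.005687
P(M+2) = 3 × 0.1785^2 × 0.8215^1 = 0.078525
P(M+4) = 3 × 0.1785^1 × 0.8215^2 = 0.361389
P(M+6) = 0.8215^3 = 0.554399
The M+6 peak is largest (0.554399); scaling to 100 gives 1.0 : 14.2 : 65.2 : 100.0.

1.0 : 14.2 : 65.2 : 100.0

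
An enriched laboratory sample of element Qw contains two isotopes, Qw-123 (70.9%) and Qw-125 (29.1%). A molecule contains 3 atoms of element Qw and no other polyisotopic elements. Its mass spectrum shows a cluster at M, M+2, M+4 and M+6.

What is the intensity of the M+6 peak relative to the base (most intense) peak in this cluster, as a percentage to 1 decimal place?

Binomial terms of (0.709 + 0.291)^3: M 0.3564, M+2 0.4388, M+4 0.1801, M+6 0.0246 → M+2 is the base peak.
P(M+2) = C(3,1) × 0.709^2 × 0.291^1 = 3 × 0.502681 × 0.2910 = 0.438841 (base)
P(M+6) = C(3,3) × 0.709^0 × 0.291^3 = 1 × 1.0000 × 0.02464217 = 0.024642
Relative intensity = 0.024642 / 0.438841 × 100 = 5.6

5.6%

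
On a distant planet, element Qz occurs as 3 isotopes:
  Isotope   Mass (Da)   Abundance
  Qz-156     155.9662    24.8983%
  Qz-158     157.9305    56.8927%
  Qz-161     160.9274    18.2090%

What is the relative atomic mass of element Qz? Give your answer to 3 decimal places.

157.987 Da

Average mass = Σ (abundance × isotope mass) = 0.248983 × 155.9662 + 0.568927 × 157.9305 + 0.182090 × 160.9274
= 38.83293 + 89.85093 + 29.30327 = 157.98713 Da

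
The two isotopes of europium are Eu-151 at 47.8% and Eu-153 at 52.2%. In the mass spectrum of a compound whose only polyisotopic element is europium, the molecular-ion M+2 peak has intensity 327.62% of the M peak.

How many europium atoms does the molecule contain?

3

The M+2/M ratio from n Eu atoms is n · q/p = n · 0.522/0.478.
n = 3.2762 × 0.478/0.522 = 3.00 ≈ 3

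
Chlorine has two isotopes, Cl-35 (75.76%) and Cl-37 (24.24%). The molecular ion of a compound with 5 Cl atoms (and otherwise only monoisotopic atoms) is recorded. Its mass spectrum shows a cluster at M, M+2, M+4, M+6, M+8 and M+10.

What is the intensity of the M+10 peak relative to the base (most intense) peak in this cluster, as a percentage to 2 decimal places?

0.21%

(0.7576 + 0.2424)^5 gives M 0.2496, M+2 0.3993, M+4 0.2555, M+6 0.0817, M+8 0.0131, M+10 0.0008; the largest is M+2.
P(M+2) = C(5,1) × 0.7576^4 × 0.2424^1 = 5 × 0.32942751 × 0.2424 = 0.399266 (base)
P(M+10) = C(5,5) × 0.7576^0 × 0.2424^5 = 1 × 1.0000 × 0.00083688 = 0.000837
Relative intensity = 0.000837 / 0.399266 × 100 = 0.21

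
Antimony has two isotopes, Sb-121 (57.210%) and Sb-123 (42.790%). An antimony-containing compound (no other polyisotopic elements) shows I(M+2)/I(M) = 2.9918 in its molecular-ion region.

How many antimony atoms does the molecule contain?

4

For n independent Sb atoms, I(M+2)/I(M) = n · (abundance Sb-123) / (abundance Sb-121) = n · 0.42790/0.57210.
n = 2.9918 × 0.57210/0.42790 = 4.00 ≈ 4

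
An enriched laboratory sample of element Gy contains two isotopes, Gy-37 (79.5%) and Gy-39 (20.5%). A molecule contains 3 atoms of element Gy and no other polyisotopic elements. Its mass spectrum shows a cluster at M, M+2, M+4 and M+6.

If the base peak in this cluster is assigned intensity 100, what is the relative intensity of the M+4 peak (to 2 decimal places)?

Binomial terms of (0.795 + 0.205)^3: M 0.5025, M+2 0.3887, M+4 0.1002, M+6 0.0086 → M is the base peak.
P(M) = C(3,0) × 0.795^3 × 0.205^0 = 1 × 0.50245988 × 1.0000 = 0.502460 (base)
P(M+4) = C(3,2) × 0.795^1 × 0.205^2 = 3 × 0.7950 × 0.042025 = 0.100230
Relative intensity = 0.100230 / 0.502460 × 100 = 19.95

19.95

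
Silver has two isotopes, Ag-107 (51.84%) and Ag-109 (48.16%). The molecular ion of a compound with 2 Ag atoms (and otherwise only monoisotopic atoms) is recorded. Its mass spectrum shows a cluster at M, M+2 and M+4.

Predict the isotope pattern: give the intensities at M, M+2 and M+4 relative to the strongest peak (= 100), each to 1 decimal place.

53.8 : 100.0 : 46.5

The 2 Ag atoms are independent, so intensities follow the terms of (0.5184 + 0.4816)^2.
P(M) = 0.5184^2 = 0.268739
P(M+2) = 2 × 0.5184^1 × 0.4816^1 = 0.499323
P(M+4) = 0.4816^2 = 0.231939
The M+2 peak is largest (0.499323); scaling to 100 gives 53.8 : 100.0 : 46.5.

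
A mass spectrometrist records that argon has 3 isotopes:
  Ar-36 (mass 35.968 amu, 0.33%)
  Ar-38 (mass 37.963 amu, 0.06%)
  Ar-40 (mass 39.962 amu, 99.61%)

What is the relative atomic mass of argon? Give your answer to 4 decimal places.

39.9476 amu

Average mass = Σ (abundance × isotope mass) = 0.0033 × 35.968 + 0.0006 × 37.963 + 0.9961 × 39.962
= 0.11869 + 0.02278 + 39.80615 = 39.94762 amu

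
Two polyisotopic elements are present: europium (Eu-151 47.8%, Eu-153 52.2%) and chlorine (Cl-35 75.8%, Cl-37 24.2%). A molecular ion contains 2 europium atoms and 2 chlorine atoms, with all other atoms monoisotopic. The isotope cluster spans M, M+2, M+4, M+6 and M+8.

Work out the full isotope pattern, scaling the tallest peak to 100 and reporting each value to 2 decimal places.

Europium pattern (n=2): 0.228484 : 0.499032 : 0.272484
Chlorine pattern (n=2): 0.574564 : 0.366872 : 0.058564
Convolve the two distributions (both contribute in 2-u steps):
  M: 0.228484×0.574564 = 0.131279
  M+2: 0.228484×0.366872 + 0.499032×0.574564 = 0.370550
  M+4: 0.228484×0.058564 + 0.499032×0.366872 + 0.272484×0.574564 = 0.353021
  M+6: 0.499032×0.058564 + 0.272484×0.366872 = 0.129192
  M+8: 0.272484×0.058564 = 0.015958
Scale to base peak (0.370550) = 100: 35.43 : 100.00 : 95.27 : 34.86 : 4.31

35.43 : 100.00 : 95.27 : 34.86 : 4.31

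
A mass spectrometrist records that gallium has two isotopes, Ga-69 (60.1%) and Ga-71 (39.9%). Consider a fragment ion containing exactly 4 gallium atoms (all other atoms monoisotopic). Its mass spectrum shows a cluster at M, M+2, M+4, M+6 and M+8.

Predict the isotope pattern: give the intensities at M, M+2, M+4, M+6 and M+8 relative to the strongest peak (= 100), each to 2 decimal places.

The 4 Ga atoms are independent, so intensities follow the terms of (0.601 + 0.399)^4.
P(M) = 0.601^4 = 0.130466
P(M+2) = 4 × 0.601^3 × 0.399^1 = 0.346463
P(M+4) = 6 × 0.601^2 × 0.399^2 = 0.345021
P(M+6) = 4 × 0.601^1 × 0.399^3 = 0.152705
P(M+8) = 0.399^4 = 0.025345
The M+2 peak is largest (0.346463); scaling to 100 gives 37.66 : 100.00 : 99.58 : 44.08 : 7.32.

37.66 : 100.00 : 99.58 : 44.08 : 7.32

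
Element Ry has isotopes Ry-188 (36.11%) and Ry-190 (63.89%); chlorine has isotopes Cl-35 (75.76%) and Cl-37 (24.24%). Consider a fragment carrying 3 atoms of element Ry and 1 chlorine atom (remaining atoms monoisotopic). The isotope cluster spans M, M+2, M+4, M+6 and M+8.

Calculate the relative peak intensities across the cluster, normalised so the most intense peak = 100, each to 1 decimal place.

Element Ry pattern (n=3): 0.04708499 : 0.24992467 : 0.4421957 : 0.26079464
Chlorine pattern (n=1): 0.7576 : 0.2424
Convolve the two distributions (both contribute in 2-u steps):
  M: 0.04708499×0.7576 = 0.035672
  M+2: 0.04708499×0.2424 + 0.24992467×0.7576 = 0.200756
  M+4: 0.24992467×0.2424 + 0.4421957×0.7576 = 0.395589
  M+6: 0.4421957×0.2424 + 0.26079464×0.7576 = 0.304766
  M+8: 0.26079464×0.2424 = 0.063217
Scale to base peak (0.395589) = 100: 9.0 : 50.7 : 100.0 : 77.0 : 16.0

9.0 : 50.7 : 100.0 : 77.0 : 16.0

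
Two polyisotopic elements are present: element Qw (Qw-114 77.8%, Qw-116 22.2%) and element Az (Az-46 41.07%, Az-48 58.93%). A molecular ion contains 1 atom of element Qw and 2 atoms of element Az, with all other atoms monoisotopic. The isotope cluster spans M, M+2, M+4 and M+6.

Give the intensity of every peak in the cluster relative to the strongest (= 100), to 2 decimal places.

Element Qw pattern (n=1): 0.7780 : 0.2220
Element Az pattern (n=2): 0.16867449 : 0.48405102 : 0.34727449
Convolve the two distributions (both contribute in 2-u steps):
  M: 0.7780×0.16867449 = 0.131229
  M+2: 0.7780×0.48405102 + 0.2220×0.16867449 = 0.414037
  M+4: 0.7780×0.34727449 + 0.2220×0.48405102 = 0.377639
  M+6: 0.2220×0.34727449 = 0.077095
Scale to base peak (0.414037) = 100: 31.69 : 100.00 : 91.21 : 18.62

31.69 : 100.00 : 91.21 : 18.62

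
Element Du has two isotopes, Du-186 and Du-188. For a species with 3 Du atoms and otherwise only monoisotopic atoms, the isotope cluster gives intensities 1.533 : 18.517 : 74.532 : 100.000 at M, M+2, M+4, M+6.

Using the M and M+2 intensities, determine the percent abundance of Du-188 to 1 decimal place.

Let p = fractional abundance of Du-186. I(M+2)/I(M) = [C(3,1)·p^2·(1−p)] / p^3 = 3·(1−p)/p = 18.517/1.533 = 12.0789
(1−p)/p = 12.0789/3 = 4.0263  ⇒  p = 1/(1 + 4.0263) = 0.1990
Du-186: 19.9%, Du-188: 80.1%.

80.1%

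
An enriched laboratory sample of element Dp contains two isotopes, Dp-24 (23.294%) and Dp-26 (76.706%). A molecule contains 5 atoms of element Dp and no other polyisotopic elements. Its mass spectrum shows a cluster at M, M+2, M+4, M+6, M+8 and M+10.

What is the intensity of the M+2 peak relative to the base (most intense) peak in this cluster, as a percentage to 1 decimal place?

Term probabilities: M 0.0007, M+2 0.0113, M+4 0.0744, M+6 0.2449, M+8 0.4032, M+10 0.2656. Base peak = M+8.
P(M+8) = C(5,4) × 0.23294^1 × 0.76706^4 = 5 × 0.23294 × 0.34619225 = 0.403210 (base)
P(M+2) = C(5,1) × 0.23294^4 × 0.76706^1 = 5 × 0.00294426 × 0.76706 = 0.011292
Relative intensity = 0.011292 / 0.403210 × 100 = 2.8

2.8%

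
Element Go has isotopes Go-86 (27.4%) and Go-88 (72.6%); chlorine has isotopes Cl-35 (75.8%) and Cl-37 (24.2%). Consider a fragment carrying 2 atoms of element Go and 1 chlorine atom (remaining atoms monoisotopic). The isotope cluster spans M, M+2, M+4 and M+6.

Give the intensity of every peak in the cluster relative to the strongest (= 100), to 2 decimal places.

Element Go pattern (n=2): 0.075076 : 0.397848 : 0.527076
Chlorine pattern (n=1): 0.7580 : 0.2420
Convolve the two distributions (both contribute in 2-u steps):
  M: 0.075076×0.7580 = 0.056908
  M+2: 0.075076×0.2420 + 0.397848×0.7580 = 0.319737
  M+4: 0.397848×0.2420 + 0.527076×0.7580 = 0.495803
  M+6: 0.527076×0.2420 = 0.127552
Scale to base peak (0.495803) = 100: 11.48 : 64.49 : 100.00 : 25.73

11.48 : 64.49 : 100.00 : 25.73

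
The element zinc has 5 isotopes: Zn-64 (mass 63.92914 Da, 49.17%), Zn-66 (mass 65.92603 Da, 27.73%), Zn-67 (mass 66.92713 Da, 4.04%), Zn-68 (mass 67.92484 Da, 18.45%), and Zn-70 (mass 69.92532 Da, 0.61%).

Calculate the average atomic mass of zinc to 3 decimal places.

Ar = Σ fᵢ·mᵢ = 0.4917 × 63.92914 + 0.2773 × 65.92603 + 0.0404 × 66.92713 + 0.1845 × 67.92484 + 0.0061 × 69.92532
= 31.433958 + 18.281288 + 2.703856 + 12.532133 + 0.426544 = 65.377779 Da

65.378 Da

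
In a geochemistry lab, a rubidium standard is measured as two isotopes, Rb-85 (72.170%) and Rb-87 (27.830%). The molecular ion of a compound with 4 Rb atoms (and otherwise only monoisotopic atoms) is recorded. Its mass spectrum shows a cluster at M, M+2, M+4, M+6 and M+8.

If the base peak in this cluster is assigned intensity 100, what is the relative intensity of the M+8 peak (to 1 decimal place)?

(0.72170 + 0.27830)^4 gives M 0.2713, M+2 0.4184, M+4 0.2420, M+6 0.0622, M+8 0.0060; the largest is M+2.
P(M+2) = C(4,1) × 0.72170^3 × 0.27830^1 = 4 × 0.37589809 × 0.2783 = 0.418450 (base)
P(M+8) = C(4,4) × 0.72170^0 × 0.27830^4 = 1 × 1.0000 × 0.00599864 = 0.005999
Relative intensity = 0.005999 / 0.418450 × 100 = 1.4

1.4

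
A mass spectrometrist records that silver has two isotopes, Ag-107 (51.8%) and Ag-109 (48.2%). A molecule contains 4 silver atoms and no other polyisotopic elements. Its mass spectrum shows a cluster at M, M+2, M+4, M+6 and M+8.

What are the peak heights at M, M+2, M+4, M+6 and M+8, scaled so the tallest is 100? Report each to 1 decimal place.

Each Ag atom is independently Ag-107 (p = 0.518) or Ag-109 (q = 0.482); the cluster is the binomial expansion (p + q)^4.
P(M) = 0.518^4 = 0.071998
P(M+2) = 4 × 0.518^3 × 0.482^1 = 0.267976
P(M+4) = 6 × 0.518^2 × 0.482^2 = 0.374029
P(M+6) = 4 × 0.518^1 × 0.482^3 = 0.232023
P(M+8) = 0.482^4 = 0.053974
The M+4 peak is largest (0.374029); scaling to 100 gives 19.2 : 71.6 : 100.0 : 62.0 : 14.4.

19.2 : 71.6 : 100.0 : 62.0 : 14.4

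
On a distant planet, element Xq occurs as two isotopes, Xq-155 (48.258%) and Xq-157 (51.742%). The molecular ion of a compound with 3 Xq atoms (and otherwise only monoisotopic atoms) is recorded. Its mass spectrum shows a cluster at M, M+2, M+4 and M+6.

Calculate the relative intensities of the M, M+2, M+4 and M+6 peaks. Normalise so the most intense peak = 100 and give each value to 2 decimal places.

29.00 : 93.27 : 100.00 : 35.74

The 3 Xq atoms are independent, so intensities follow the terms of (0.48258 + 0.51742)^3.
P(M) = 0.48258^3 = 0.112385
P(M+2) = 3 × 0.48258^2 × 0.51742^1 = 0.361496
P(M+4) = 3 × 0.48258^1 × 0.51742^2 = 0.387594
P(M+6) = 0.51742^3 = 0.138525
The M+4 peak is largest (0.387594); scaling to 100 gives 29.00 : 93.27 : 100.00 : 35.74.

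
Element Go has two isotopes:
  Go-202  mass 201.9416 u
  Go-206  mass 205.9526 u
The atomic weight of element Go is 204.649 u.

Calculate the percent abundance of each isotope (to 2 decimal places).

Go-202: 32.50%, Go-206: 67.50%

With x = fraction of Go-202 (so Go-206 is 1 − x):
201.9416·x + 205.9526·(1 − x) = 204.649
(201.9416 − 205.9526)·x = 204.649 − 205.9526
x = -1.3036 / -4.0110 = 0.32501 → 32.50% Go-202, 67.50% Go-206.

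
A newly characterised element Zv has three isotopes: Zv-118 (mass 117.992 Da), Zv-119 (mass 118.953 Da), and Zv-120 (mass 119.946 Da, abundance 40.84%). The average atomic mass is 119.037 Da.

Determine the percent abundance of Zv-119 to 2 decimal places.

The remaining 59.16% is split between Zv-118 (fraction x) and Zv-119 (fraction 0.5916 − x).
Substituting: 117.992x + 118.953(0.5916 − x) = 70.0510536
(117.992 − 118.953)x = -0.3215412  ⇒  x = 0.33459, y = 0.25701
Zv-118: 33.46%, Zv-119: 25.70%.

25.70%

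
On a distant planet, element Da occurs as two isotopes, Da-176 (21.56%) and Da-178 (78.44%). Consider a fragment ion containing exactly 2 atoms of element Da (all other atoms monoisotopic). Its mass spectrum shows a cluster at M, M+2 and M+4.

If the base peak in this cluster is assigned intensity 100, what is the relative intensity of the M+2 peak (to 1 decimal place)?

Binomial terms of (0.2156 + 0.7844)^2: M 0.0465, M+2 0.3382, M+4 0.6153 → M+4 is the base peak.
P(M+4) = C(2,2) × 0.2156^0 × 0.7844^2 = 1 × 1.0000 × 0.61528336 = 0.615283 (base)
P(M+2) = C(2,1) × 0.2156^1 × 0.7844^1 = 2 × 0.2156 × 0.7844 = 0.338233
Relative intensity = 0.338233 / 0.615283 × 100 = 55.0

55.0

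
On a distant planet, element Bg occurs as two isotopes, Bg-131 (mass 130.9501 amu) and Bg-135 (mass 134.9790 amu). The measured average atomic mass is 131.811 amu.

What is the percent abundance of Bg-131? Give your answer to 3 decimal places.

78.632%

Let x be the fractional abundance of Bg-131; then Bg-135 has abundance 1 − x.
130.9501·x + 134.9790·(1 − x) = 131.811
(130.9501 − 134.9790)·x = 131.811 − 134.9790
x = -3.1680 / -4.0289 = 0.78632 → 78.632% Bg-131, 21.368% Bg-135.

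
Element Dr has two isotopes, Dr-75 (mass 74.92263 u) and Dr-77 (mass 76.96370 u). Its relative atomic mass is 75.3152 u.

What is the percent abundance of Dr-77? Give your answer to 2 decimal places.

19.23%

Writing the weighted mean with unknown fraction x of Dr-75:
74.92263·x + 76.96370·(1 − x) = 75.3152
(74.92263 − 76.96370)·x = 75.3152 − 76.96370
x = -1.64850 / -2.04107 = 0.80766 → 80.77% Dr-75, 19.23% Dr-77.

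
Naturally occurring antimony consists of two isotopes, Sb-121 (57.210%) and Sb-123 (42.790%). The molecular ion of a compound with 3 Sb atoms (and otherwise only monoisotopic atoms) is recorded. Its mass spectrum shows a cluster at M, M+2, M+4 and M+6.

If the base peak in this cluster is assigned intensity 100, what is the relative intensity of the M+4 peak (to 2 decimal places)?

74.79

(0.57210 + 0.42790)^3 gives M 0.1872, M+2 0.4202, M+4 0.3143, M+6 0.0783; the largest is M+2.
P(M+2) = C(3,1) × 0.57210^2 × 0.42790^1 = 3 × 0.32729841 × 0.4279 = 0.420153 (base)
P(M+4) = C(3,2) × 0.57210^1 × 0.42790^2 = 3 × 0.5721 × 0.18309841 = 0.314252
Relative intensity = 0.314252 / 0.420153 × 100 = 74.79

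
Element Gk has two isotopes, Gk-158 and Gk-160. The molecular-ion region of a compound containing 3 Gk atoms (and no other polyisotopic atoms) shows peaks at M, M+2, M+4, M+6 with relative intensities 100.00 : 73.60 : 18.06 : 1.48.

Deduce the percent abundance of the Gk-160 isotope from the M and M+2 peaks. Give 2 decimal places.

19.70%

Write p for the Gk-158 fraction. I(M+2)/I(M) = [C(3,1)·p^2·(1−p)] / p^3 = 3·(1−p)/p = 73.60/100.00 = 0.7360
(1−p)/p = 0.7360/3 = 0.2453  ⇒  p = 1/(1 + 0.2453) = 0.8030
Gk-158: 80.30%, Gk-160: 19.70%.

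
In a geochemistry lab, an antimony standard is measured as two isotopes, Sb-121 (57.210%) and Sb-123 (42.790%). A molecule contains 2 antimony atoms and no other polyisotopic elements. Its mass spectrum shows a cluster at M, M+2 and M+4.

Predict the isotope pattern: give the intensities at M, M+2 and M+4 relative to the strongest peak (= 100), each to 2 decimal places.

66.85 : 100.00 : 37.40

The 2 Sb atoms are independent, so intensities follow the terms of (0.57210 + 0.42790)^2.
P(M) = 0.57210^2 = 0.327298
P(M+2) = 2 × 0.57210^1 × 0.42790^1 = 0.489603
P(M+4) = 0.42790^2 = 0.183098
The M+2 peak is largest (0.489603); scaling to 100 gives 66.85 : 100.00 : 37.40.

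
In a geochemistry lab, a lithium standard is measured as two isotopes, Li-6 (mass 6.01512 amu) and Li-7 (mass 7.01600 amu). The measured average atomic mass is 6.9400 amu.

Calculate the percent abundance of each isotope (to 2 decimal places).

With x = fraction of Li-6 (so Li-7 is 1 − x):
6.01512·x + 7.01600·(1 − x) = 6.9400
(6.01512 − 7.01600)·x = 6.9400 − 7.01600
x = -0.07600 / -1.00088 = 0.07593 → 7.59% Li-6, 92.41% Li-7.

Li-6: 7.59%, Li-7: 92.41%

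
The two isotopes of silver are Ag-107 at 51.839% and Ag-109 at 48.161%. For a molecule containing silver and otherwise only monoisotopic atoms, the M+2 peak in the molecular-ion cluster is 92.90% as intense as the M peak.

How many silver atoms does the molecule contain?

With n Ag atoms, P(M+2)/P(M) = C(n,1)·p^(n−1)q / p^n = n·q/p = n · 0.48161/0.51839.
n = 0.9290 × 0.51839/0.48161 = 1.00 ≈ 1

1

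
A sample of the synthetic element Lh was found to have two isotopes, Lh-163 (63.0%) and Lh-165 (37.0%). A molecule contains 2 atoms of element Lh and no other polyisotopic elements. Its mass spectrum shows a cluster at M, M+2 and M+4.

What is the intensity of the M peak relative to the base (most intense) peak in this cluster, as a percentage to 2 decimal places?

85.14%

Binomial terms of (0.630 + 0.370)^2: M 0.3969, M+2 0.4662, M+4 0.1369 → M+2 is the base peak.
P(M+2) = C(2,1) × 0.630^1 × 0.370^1 = 2 × 0.6300 × 0.3700 = 0.466200 (base)
P(M) = C(2,0) × 0.630^2 × 0.370^0 = 1 × 0.3969 × 1.0000 = 0.396900
Relative intensity = 0.396900 / 0.466200 × 100 = 85.14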